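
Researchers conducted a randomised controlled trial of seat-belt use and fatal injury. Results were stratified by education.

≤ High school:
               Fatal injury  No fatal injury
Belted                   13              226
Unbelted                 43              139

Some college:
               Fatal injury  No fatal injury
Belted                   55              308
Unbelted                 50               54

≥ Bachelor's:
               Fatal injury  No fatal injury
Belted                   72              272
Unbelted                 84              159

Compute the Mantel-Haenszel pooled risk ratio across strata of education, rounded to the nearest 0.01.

0.42

RR_MH = Σ(aᵢ·n₀ᵢ/nᵢ) / Σ(cᵢ·n₁ᵢ/nᵢ), with n₁ᵢ = aᵢ+bᵢ (exposed), n₀ᵢ = cᵢ+dᵢ (unexposed), nᵢ = n₁ᵢ+n₀ᵢ.
Stratum 1 (≤ High school): n₁ = 239, n₀ = 182, n = 421; a·n₀/n = 13·182/421 = 5.6200; c·n₁/n = 43·239/421 = 24.4109
Stratum 2 (Some college): n₁ = 363, n₀ = 104, n = 467; a·n₀/n = 55·104/467 = 12.2484; c·n₁/n = 50·363/467 = 38.8651
Stratum 3 (≥ Bachelor's): n₁ = 344, n₀ = 243, n = 587; a·n₀/n = 72·243/587 = 29.8058; c·n₁/n = 84·344/587 = 49.2266
RR_MH = (5.6200 + 12.2484 + 29.8058) / (24.4109 + 38.8651 + 49.2266) = 47.6741 / 112.5026 = 0.42376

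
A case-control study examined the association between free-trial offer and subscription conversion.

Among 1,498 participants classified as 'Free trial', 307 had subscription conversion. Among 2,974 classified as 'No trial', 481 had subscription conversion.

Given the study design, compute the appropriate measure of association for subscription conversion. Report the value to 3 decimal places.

From the description: a = 307, b = 1191, c = 481, d = 2493.
This is a case-control study: participants were sampled on outcome status, so risks in the source population cannot be estimated directly — relative risk is not valid here. The odds ratio is the appropriate measure.
OR = (a·d)/(b·c) = (307 × 2493) / (1191 × 481) = 765351 / 572871 = 1.33599

1.336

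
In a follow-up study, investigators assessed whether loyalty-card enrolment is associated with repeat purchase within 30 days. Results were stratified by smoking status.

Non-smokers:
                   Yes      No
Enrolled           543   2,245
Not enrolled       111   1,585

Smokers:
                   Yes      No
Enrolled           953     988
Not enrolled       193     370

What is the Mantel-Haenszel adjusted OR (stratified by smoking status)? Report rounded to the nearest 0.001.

2.526

OR_MH = Σ(aᵢdᵢ/nᵢ) / Σ(bᵢcᵢ/nᵢ), where nᵢ is the stratum total.
Stratum 1 (Non-smokers): n = 4484; a·d/n = 543·1585/4484 = 191.9391; b·c/n = 2245·111/4484 = 55.5743
Stratum 2 (Smokers): n = 2504; a·d/n = 953·370/2504 = 140.8187; b·c/n = 988·193/2504 = 76.1518
OR_MH = (191.9391 + 140.8187) / (55.5743 + 76.1518) = 332.7578 / 131.7260 = 2.52614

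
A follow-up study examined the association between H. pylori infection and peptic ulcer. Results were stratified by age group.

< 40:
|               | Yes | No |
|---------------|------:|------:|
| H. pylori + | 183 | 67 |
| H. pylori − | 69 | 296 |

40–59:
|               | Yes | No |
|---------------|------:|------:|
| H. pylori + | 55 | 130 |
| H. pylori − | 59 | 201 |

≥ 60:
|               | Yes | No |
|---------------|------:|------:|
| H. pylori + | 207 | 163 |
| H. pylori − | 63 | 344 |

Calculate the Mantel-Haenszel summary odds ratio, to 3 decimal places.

OR_MH = Σ(aᵢdᵢ/nᵢ) / Σ(bᵢcᵢ/nᵢ), where nᵢ is the stratum total.
Stratum 1 (< 40): n = 615; a·d/n = 183·296/615 = 88.0780; b·c/n = 67·69/615 = 7.5171
Stratum 2 (40–59): n = 445; a·d/n = 55·201/445 = 24.8427; b·c/n = 130·59/445 = 17.2360
Stratum 3 (≥ 60): n = 777; a·d/n = 207·344/777 = 91.6448; b·c/n = 163·63/777 = 13.2162
OR_MH = (88.0780 + 24.8427 + 91.6448) / (7.5171 + 17.2360 + 13.2162) = 204.5655 / 37.9692 = 5.38766

5.388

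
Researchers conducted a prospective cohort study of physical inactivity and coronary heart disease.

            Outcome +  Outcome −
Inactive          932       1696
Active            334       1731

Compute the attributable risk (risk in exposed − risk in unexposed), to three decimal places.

0.193

Cells: a = 932, b = 1696, c = 334, d = 1731.
Risk in exposed = 932/2628 = 0.354642; risk in unexposed = 334/2065 = 0.161743.
Risk difference = 0.354642 − 0.161743 = 0.192899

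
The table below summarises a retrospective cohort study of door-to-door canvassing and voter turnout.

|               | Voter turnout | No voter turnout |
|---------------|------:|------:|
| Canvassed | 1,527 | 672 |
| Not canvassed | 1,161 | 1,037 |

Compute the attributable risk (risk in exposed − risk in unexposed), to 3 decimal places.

0.166

Cells: a = 1527, b = 672, c = 1161, d = 1037.
Risk in exposed = 1527/2199 = 0.694407; risk in unexposed = 1161/2198 = 0.528207.
Risk difference = 0.694407 − 0.528207 = 0.166199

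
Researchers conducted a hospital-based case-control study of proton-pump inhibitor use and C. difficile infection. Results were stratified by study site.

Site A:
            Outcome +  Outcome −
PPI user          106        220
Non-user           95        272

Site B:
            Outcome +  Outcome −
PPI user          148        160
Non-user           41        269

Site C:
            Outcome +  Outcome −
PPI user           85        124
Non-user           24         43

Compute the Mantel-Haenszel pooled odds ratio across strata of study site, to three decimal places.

2.313

OR_MH = Σ(aᵢdᵢ/nᵢ) / Σ(bᵢcᵢ/nᵢ), where nᵢ is the stratum total.
Stratum 1 (Site A): n = 693; a·d/n = 106·272/693 = 41.6046; b·c/n = 220·95/693 = 30.1587
Stratum 2 (Site B): n = 618; a·d/n = 148·269/618 = 64.4207; b·c/n = 160·41/618 = 10.6149
Stratum 3 (Site C): n = 276; a·d/n = 85·43/276 = 13.2428; b·c/n = 124·24/276 = 10.7826
OR_MH = (41.6046 + 64.4207 + 13.2428) / (30.1587 + 10.6149 + 10.7826) = 119.2681 / 51.5562 = 2.31336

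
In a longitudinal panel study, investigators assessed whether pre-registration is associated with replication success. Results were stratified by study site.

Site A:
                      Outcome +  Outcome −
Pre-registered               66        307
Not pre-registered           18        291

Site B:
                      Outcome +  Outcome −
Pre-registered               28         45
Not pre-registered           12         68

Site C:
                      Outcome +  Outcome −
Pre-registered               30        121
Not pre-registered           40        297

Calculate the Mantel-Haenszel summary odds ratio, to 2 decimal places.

2.73

OR_MH = Σ(aᵢdᵢ/nᵢ) / Σ(bᵢcᵢ/nᵢ), where nᵢ is the stratum total.
Stratum 1 (Site A): n = 682; a·d/n = 66·291/682 = 28.1613; b·c/n = 307·18/682 = 8.1026
Stratum 2 (Site B): n = 153; a·d/n = 28·68/153 = 12.4444; b·c/n = 45·12/153 = 3.5294
Stratum 3 (Site C): n = 488; a·d/n = 30·297/488 = 18.2582; b·c/n = 121·40/488 = 9.9180
OR_MH = (28.1613 + 12.4444 + 18.2582) / (8.1026 + 3.5294 + 9.9180) = 58.8639 / 21.5501 = 2.73149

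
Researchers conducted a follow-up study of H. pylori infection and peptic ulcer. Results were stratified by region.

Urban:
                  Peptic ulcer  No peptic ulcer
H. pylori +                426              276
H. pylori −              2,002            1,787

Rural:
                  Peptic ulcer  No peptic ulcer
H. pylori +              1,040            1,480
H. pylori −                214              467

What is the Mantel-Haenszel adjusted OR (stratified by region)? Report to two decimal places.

1.45

OR_MH = Σ(aᵢdᵢ/nᵢ) / Σ(bᵢcᵢ/nᵢ), where nᵢ is the stratum total.
Stratum 1 (Urban): n = 4491; a·d/n = 426·1787/4491 = 169.5084; b·c/n = 276·2002/4491 = 123.0354
Stratum 2 (Rural): n = 3201; a·d/n = 1040·467/3201 = 151.7276; b·c/n = 1480·214/3201 = 98.9441
OR_MH = (169.5084 + 151.7276) / (123.0354 + 98.9441) = 321.2359 / 221.9795 = 1.44714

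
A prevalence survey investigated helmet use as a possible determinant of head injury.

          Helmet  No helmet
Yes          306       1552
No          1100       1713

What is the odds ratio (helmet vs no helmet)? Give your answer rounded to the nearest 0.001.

0.307

Reading the table with exposure as columns: a = 306 (Helmet, case), b = 1100 (Helmet, non-case), c = 1552 (No helmet, case), d = 1713.
OR = (a·d)/(b·c) = (306 × 1713) / (1100 × 1552) = 524178 / 1707200 = 0.30704
Exposure is associated with lower odds of head injury (OR = 0.31 < 1).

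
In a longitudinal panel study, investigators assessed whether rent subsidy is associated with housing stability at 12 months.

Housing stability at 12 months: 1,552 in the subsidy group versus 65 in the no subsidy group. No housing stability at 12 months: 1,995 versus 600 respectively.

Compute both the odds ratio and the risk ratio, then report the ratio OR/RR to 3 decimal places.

1.604

From the description: a = 1552, b = 1995, c = 65, d = 600.
OR = (1552·600)/(1995·65) = 931200/129675 = 7.18103
Risk in exposed = 1552/3547 = 0.43755; risk in unexposed = 65/665 = 0.09774; RR = 4.47650
OR/RR = 7.18103 / 4.47650 = 1.60416
The outcome is not rare, so the OR lies further from 1 than the RR.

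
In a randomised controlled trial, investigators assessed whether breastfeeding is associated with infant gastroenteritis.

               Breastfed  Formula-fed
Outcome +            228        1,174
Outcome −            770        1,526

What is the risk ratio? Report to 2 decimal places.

Reading the table with exposure as columns: a = 228 (Breastfed, case), b = 770 (Breastfed, non-case), c = 1174 (Formula-fed, case), d = 1526.
Risk in exposed = 228/998 = 0.22846; risk in unexposed = 1174/2700 = 0.43481.
RR = 0.22846 / 0.43481 = 0.52541
The risk is 47% lower among the exposed than among the unexposed.

0.53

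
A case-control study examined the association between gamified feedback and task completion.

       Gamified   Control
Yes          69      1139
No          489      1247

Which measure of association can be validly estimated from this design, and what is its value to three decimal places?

0.154

Reading the table with exposure as columns: a = 69 (Gamified, case), b = 489 (Gamified, non-case), c = 1139 (Control, case), d = 1247.
This is a case-control study: participants were sampled on outcome status, so risks in the source population cannot be estimated directly — relative risk is not valid here. The odds ratio is the appropriate measure.
OR = (a·d)/(b·c) = (69 × 1247) / (489 × 1139) = 86043 / 556971 = 0.15448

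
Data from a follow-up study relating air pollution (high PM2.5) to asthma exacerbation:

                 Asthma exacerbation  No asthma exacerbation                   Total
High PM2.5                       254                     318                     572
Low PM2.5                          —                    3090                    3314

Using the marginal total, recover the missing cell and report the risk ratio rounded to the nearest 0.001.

6.570

The missing cell is in the unexposed row: 3314 − 3090 = 224.
So a = 254, b = 318, c = 224, d = 3090.
RR = [a/(a+b)] / [c/(c+d)] = (254/572) / (224/3314) = 0.44406/0.06759 = 6.56965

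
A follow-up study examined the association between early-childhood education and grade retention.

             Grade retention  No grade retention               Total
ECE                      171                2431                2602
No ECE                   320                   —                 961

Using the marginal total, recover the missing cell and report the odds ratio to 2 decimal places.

0.14

The missing cell is in the unexposed row: 961 − 320 = 641.
So a = 171, b = 2431, c = 320, d = 641.
OR = (a·d)/(b·c) = (171 × 641) / (2431 × 320) = 109611 / 777920 = 0.14090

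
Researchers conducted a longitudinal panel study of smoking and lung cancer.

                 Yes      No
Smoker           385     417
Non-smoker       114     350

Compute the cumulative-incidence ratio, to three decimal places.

Cells: a = 385, b = 417, c = 114, d = 350.
Risk in exposed = 385/802 = 0.48005; risk in unexposed = 114/464 = 0.24569.
RR = 0.48005 / 0.24569 = 1.95389
The risk among the exposed is 1.95 times that among the unexposed.

1.954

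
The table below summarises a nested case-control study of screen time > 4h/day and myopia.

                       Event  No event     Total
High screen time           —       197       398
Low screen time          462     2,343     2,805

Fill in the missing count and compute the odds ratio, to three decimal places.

5.174

The missing cell is in the exposed row: 398 − 197 = 201.
So a = 201, b = 197, c = 462, d = 2343.
OR = (a·d)/(b·c) = (201 × 2343) / (197 × 462) = 470943 / 91014 = 5.17440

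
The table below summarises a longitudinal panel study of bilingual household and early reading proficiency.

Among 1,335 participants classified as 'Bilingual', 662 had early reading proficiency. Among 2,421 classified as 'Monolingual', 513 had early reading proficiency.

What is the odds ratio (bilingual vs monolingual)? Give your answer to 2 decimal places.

From the description: a = 662, b = 673, c = 513, d = 1908.
OR = (a·d)/(b·c) = (662 × 1908) / (673 × 513) = 1263096 / 345249 = 3.65851
The odds of early reading proficiency are about 3.66 times as high in the bilingual group.

3.66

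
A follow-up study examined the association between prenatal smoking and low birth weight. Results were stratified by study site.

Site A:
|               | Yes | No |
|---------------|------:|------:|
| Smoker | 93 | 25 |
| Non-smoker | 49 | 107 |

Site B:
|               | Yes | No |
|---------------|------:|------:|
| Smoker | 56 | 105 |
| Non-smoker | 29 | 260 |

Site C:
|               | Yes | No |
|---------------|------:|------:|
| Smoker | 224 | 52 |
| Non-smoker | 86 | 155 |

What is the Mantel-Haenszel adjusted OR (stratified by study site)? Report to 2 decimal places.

6.83

OR_MH = Σ(aᵢdᵢ/nᵢ) / Σ(bᵢcᵢ/nᵢ), where nᵢ is the stratum total.
Stratum 1 (Site A): n = 274; a·d/n = 93·107/274 = 36.3175; b·c/n = 25·49/274 = 4.4708
Stratum 2 (Site B): n = 450; a·d/n = 56·260/450 = 32.3556; b·c/n = 105·29/450 = 6.7667
Stratum 3 (Site C): n = 517; a·d/n = 224·155/517 = 67.1567; b·c/n = 52·86/517 = 8.6499
OR_MH = (36.3175 + 32.3556 + 67.1567) / (4.4708 + 6.7667 + 8.6499) = 135.8297 / 19.8874 = 6.82995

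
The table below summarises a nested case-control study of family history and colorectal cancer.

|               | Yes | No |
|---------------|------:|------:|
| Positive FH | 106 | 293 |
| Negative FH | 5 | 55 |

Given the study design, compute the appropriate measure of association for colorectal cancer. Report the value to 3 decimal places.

3.980

Cells: a = 106, b = 293, c = 5, d = 55.
This is a nested case-control study: participants were sampled on outcome status, so risks in the source population cannot be estimated directly — relative risk is not valid here. The odds ratio is the appropriate measure.
OR = (a·d)/(b·c) = (106 × 55) / (293 × 5) = 5830 / 1465 = 3.97952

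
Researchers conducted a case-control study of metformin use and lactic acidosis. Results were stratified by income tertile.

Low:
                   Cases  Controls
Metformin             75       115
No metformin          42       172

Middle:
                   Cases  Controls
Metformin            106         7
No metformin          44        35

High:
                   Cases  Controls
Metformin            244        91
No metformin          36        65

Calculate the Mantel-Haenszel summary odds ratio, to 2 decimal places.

4.16

OR_MH = Σ(aᵢdᵢ/nᵢ) / Σ(bᵢcᵢ/nᵢ), where nᵢ is the stratum total.
Stratum 1 (Low): n = 404; a·d/n = 75·172/404 = 31.9307; b·c/n = 115·42/404 = 11.9554
Stratum 2 (Middle): n = 192; a·d/n = 106·35/192 = 19.3229; b·c/n = 7·44/192 = 1.6042
Stratum 3 (High): n = 436; a·d/n = 244·65/436 = 36.3761; b·c/n = 91·36/436 = 7.5138
OR_MH = (31.9307 + 19.3229 + 36.3761) / (11.9554 + 1.6042 + 7.5138) = 87.6298 / 21.0734 = 4.15832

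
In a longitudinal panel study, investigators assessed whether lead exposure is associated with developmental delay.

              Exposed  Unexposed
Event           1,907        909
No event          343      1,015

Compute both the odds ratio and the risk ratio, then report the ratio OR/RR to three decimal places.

3.461

Reading the table with exposure as columns: a = 1907 (Exposed, case), b = 343 (Exposed, non-case), c = 909 (Unexposed, case), d = 1015.
OR = (1907·1015)/(343·909) = 1935605/311787 = 6.20810
Risk in exposed = 1907/2250 = 0.84756; risk in unexposed = 909/1924 = 0.47245; RR = 1.79395
OR/RR = 6.20810 / 1.79395 = 3.46058
The outcome is not rare, so the OR lies further from 1 than the RR.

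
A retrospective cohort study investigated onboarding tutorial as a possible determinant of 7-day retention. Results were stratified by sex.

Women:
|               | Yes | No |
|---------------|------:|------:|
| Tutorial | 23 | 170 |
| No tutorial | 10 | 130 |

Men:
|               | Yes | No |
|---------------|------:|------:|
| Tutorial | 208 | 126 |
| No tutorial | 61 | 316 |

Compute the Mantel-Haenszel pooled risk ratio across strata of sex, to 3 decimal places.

RR_MH = Σ(aᵢ·n₀ᵢ/nᵢ) / Σ(cᵢ·n₁ᵢ/nᵢ), with n₁ᵢ = aᵢ+bᵢ (exposed), n₀ᵢ = cᵢ+dᵢ (unexposed), nᵢ = n₁ᵢ+n₀ᵢ.
Stratum 1 (Women): n₁ = 193, n₀ = 140, n = 333; a·n₀/n = 23·140/333 = 9.6697; c·n₁/n = 10·193/333 = 5.7958
Stratum 2 (Men): n₁ = 334, n₀ = 377, n = 711; a·n₀/n = 208·377/711 = 110.2897; c·n₁/n = 61·334/711 = 28.6554
RR_MH = (9.6697 + 110.2897) / (5.7958 + 28.6554) = 119.9594 / 34.4512 = 3.48201

3.482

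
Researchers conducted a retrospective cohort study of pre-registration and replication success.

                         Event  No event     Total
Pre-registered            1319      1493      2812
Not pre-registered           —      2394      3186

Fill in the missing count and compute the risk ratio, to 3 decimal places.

The missing cell is in the unexposed row: 3186 − 2394 = 792.
So a = 1319, b = 1493, c = 792, d = 2394.
RR = [a/(a+b)] / [c/(c+d)] = (1319/2812) / (792/3186) = 0.46906/0.24859 = 1.88691

1.887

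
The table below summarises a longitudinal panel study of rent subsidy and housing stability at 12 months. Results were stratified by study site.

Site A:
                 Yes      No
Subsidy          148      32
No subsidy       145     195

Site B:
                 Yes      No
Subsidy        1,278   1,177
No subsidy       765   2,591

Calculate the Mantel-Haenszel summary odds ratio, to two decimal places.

3.82

OR_MH = Σ(aᵢdᵢ/nᵢ) / Σ(bᵢcᵢ/nᵢ), where nᵢ is the stratum total.
Stratum 1 (Site A): n = 520; a·d/n = 148·195/520 = 55.5000; b·c/n = 32·145/520 = 8.9231
Stratum 2 (Site B): n = 5811; a·d/n = 1278·2591/5811 = 569.8327; b·c/n = 1177·765/5811 = 154.9484
OR_MH = (55.5000 + 569.8327) / (8.9231 + 154.9484) = 625.3327 / 163.8715 = 3.81600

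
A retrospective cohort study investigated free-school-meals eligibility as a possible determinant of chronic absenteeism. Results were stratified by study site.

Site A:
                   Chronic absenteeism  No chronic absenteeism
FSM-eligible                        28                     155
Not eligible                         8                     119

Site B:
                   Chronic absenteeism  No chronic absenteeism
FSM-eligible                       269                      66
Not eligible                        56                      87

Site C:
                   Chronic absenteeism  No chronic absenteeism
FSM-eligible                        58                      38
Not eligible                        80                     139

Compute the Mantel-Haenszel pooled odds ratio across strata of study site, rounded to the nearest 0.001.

OR_MH = Σ(aᵢdᵢ/nᵢ) / Σ(bᵢcᵢ/nᵢ), where nᵢ is the stratum total.
Stratum 1 (Site A): n = 310; a·d/n = 28·119/310 = 10.7484; b·c/n = 155·8/310 = 4.0000
Stratum 2 (Site B): n = 478; a·d/n = 269·87/478 = 48.9603; b·c/n = 66·56/478 = 7.7322
Stratum 3 (Site C): n = 315; a·d/n = 58·139/315 = 25.5937; b·c/n = 38·80/315 = 9.6508
OR_MH = (10.7484 + 48.9603 + 25.5937) / (4.0000 + 7.7322 + 9.6508) = 85.3023 / 21.3830 = 3.98926

3.989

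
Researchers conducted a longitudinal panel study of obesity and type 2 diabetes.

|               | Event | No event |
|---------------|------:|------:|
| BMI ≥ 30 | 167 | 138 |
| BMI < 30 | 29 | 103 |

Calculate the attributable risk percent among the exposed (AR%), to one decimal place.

Cells: a = 167, b = 138, c = 29, d = 103.
Risk in exposed = 167/305 = 0.54754; risk in unexposed = 29/132 = 0.21970.
RR = 0.54754/0.21970 = 2.49226
AR% = (RR − 1)/RR × 100 = (2.49226 − 1)/2.49226 × 100 = 59.8757%

59.9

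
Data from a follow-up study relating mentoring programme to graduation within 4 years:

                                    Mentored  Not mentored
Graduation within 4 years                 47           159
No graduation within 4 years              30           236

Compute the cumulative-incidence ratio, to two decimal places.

1.52

Reading the table with exposure as columns: a = 47 (Mentored, case), b = 30 (Mentored, non-case), c = 159 (Not mentored, case), d = 236.
Risk in exposed = 47/77 = 0.61039; risk in unexposed = 159/395 = 0.40253.
RR = 0.61039 / 0.40253 = 1.51638
The risk among the exposed is 1.52 times that among the unexposed.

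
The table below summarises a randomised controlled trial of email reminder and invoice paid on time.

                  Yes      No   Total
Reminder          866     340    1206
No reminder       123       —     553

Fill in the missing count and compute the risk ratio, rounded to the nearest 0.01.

The missing cell is in the unexposed row: 553 − 123 = 430.
So a = 866, b = 340, c = 123, d = 430.
RR = [a/(a+b)] / [c/(c+d)] = (866/1206) / (123/553) = 0.71808/0.22242 = 3.22842

3.23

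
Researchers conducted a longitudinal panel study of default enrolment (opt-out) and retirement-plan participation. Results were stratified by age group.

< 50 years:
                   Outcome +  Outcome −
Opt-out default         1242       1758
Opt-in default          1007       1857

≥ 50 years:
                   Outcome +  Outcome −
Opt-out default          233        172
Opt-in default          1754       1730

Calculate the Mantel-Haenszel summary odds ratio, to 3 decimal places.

OR_MH = Σ(aᵢdᵢ/nᵢ) / Σ(bᵢcᵢ/nᵢ), where nᵢ is the stratum total.
Stratum 1 (< 50 years): n = 5864; a·d/n = 1242·1857/5864 = 393.3141; b·c/n = 1758·1007/5864 = 301.8939
Stratum 2 (≥ 50 years): n = 3889; a·d/n = 233·1730/3889 = 103.6488; b·c/n = 172·1754/3889 = 77.5747
OR_MH = (393.3141 + 103.6488) / (301.8939 + 77.5747) = 496.9629 / 379.4686 = 1.30963

1.310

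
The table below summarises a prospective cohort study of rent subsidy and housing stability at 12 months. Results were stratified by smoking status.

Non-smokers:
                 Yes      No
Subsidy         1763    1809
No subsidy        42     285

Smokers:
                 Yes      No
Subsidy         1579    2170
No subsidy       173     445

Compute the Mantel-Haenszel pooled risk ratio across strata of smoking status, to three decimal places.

1.986

RR_MH = Σ(aᵢ·n₀ᵢ/nᵢ) / Σ(cᵢ·n₁ᵢ/nᵢ), with n₁ᵢ = aᵢ+bᵢ (exposed), n₀ᵢ = cᵢ+dᵢ (unexposed), nᵢ = n₁ᵢ+n₀ᵢ.
Stratum 1 (Non-smokers): n₁ = 3572, n₀ = 327, n = 3899; a·n₀/n = 1763·327/3899 = 147.8587; c·n₁/n = 42·3572/3899 = 38.4776
Stratum 2 (Smokers): n₁ = 3749, n₀ = 618, n = 4367; a·n₀/n = 1579·618/4367 = 223.4536; c·n₁/n = 173·3749/4367 = 148.5177
RR_MH = (147.8587 + 223.4536) / (38.4776 + 148.5177) = 371.3123 / 186.9953 = 1.98568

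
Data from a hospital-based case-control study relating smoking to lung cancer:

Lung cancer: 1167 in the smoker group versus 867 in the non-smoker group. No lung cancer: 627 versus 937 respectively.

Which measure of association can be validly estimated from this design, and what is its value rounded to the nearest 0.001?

From the description: a = 1167, b = 627, c = 867, d = 937.
This is a hospital-based case-control study: participants were sampled on outcome status, so risks in the source population cannot be estimated directly — relative risk is not valid here. The odds ratio is the appropriate measure.
OR = (a·d)/(b·c) = (1167 × 937) / (627 × 867) = 1093479 / 543609 = 2.01152

2.012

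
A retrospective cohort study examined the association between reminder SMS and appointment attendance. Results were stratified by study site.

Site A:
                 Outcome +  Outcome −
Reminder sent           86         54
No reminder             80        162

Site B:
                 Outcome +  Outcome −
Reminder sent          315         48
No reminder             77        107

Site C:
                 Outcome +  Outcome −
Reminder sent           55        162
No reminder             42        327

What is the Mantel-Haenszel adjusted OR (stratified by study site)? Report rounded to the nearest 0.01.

4.34

OR_MH = Σ(aᵢdᵢ/nᵢ) / Σ(bᵢcᵢ/nᵢ), where nᵢ is the stratum total.
Stratum 1 (Site A): n = 382; a·d/n = 86·162/382 = 36.4712; b·c/n = 54·80/382 = 11.3089
Stratum 2 (Site B): n = 547; a·d/n = 315·107/547 = 61.6179; b·c/n = 48·77/547 = 6.7569
Stratum 3 (Site C): n = 586; a·d/n = 55·327/586 = 30.6911; b·c/n = 162·42/586 = 11.6109
OR_MH = (36.4712 + 61.6179 + 30.6911) / (11.3089 + 6.7569 + 11.6109) = 128.7802 / 29.6767 = 4.33944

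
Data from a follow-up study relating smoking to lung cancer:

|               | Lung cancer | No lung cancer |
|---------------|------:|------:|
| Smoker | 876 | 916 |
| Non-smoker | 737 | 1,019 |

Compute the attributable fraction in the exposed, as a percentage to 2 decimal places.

14.14

Cells: a = 876, b = 916, c = 737, d = 1019.
Risk in exposed = 876/1792 = 0.48884; risk in unexposed = 737/1756 = 0.41970.
RR = 0.48884/0.41970 = 1.16472
AR% = (RR − 1)/RR × 100 = (1.16472 − 1)/1.16472 × 100 = 14.1428%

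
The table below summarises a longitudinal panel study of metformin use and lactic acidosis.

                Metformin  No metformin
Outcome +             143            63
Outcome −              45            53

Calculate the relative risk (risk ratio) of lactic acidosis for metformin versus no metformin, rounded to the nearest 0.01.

Reading the table with exposure as columns: a = 143 (Metformin, case), b = 45 (Metformin, non-case), c = 63 (No metformin, case), d = 53.
Risk in exposed = 143/188 = 0.76064; risk in unexposed = 63/116 = 0.54310.
RR = 0.76064 / 0.54310 = 1.40054
The risk among the exposed is 1.40 times that among the unexposed.

1.40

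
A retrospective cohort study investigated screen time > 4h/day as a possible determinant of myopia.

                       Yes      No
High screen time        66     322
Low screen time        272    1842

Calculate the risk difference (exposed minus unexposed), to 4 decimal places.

0.0414

Cells: a = 66, b = 322, c = 272, d = 1842.
Risk in exposed = 66/388 = 0.170103; risk in unexposed = 272/2114 = 0.128666.
Risk difference = 0.170103 − 0.128666 = 0.041437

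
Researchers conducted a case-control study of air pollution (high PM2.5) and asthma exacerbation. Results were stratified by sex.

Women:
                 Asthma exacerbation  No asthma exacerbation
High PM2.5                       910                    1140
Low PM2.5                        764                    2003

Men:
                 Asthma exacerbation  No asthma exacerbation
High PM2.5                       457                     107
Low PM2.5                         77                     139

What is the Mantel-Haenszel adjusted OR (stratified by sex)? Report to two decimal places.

2.40

OR_MH = Σ(aᵢdᵢ/nᵢ) / Σ(bᵢcᵢ/nᵢ), where nᵢ is the stratum total.
Stratum 1 (Women): n = 4817; a·d/n = 910·2003/4817 = 378.3953; b·c/n = 1140·764/4817 = 180.8096
Stratum 2 (Men): n = 780; a·d/n = 457·139/780 = 81.4397; b·c/n = 107·77/780 = 10.5628
OR_MH = (378.3953 + 81.4397) / (180.8096 + 10.5628) = 459.8350 / 191.3725 = 2.40283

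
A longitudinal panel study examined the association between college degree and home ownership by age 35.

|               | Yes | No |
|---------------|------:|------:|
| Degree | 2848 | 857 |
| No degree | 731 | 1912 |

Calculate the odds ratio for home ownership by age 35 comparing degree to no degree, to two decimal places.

8.69

Cells: a = 2848, b = 857, c = 731, d = 1912.
OR = (a·d)/(b·c) = (2848 × 1912) / (857 × 731) = 5445376 / 626467 = 8.69220
The odds of home ownership by age 35 are about 8.69 times as high in the degree group.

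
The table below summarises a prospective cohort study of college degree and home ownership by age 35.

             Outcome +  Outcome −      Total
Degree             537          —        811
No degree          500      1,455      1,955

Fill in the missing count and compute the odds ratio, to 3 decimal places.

5.703

The missing cell is in the exposed row: 811 − 537 = 274.
So a = 537, b = 274, c = 500, d = 1455.
OR = (a·d)/(b·c) = (537 × 1455) / (274 × 500) = 781335 / 137000 = 5.70318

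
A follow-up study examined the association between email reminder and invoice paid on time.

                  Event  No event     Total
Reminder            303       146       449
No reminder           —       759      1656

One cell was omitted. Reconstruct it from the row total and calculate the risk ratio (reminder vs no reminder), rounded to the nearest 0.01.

1.25

The missing cell is in the unexposed row: 1656 − 759 = 897.
So a = 303, b = 146, c = 897, d = 759.
RR = [a/(a+b)] / [c/(c+d)] = (303/449) / (897/1656) = 0.67483/0.54167 = 1.24585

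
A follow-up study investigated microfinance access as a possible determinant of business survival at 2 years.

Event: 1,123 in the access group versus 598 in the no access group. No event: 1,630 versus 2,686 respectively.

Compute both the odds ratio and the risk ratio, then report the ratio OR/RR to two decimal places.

1.38

From the description: a = 1123, b = 1630, c = 598, d = 2686.
OR = (1123·2686)/(1630·598) = 3016378/974740 = 3.09455
Risk in exposed = 1123/2753 = 0.40792; risk in unexposed = 598/3284 = 0.18210; RR = 2.24014
OR/RR = 3.09455 / 2.24014 = 1.38141
The outcome is not rare, so the OR lies further from 1 than the RR.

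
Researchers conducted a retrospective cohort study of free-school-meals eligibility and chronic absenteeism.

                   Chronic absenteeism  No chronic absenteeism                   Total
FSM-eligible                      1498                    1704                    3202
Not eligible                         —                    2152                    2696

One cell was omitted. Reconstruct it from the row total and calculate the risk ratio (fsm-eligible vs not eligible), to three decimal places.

2.319

The missing cell is in the unexposed row: 2696 − 2152 = 544.
So a = 1498, b = 1704, c = 544, d = 2152.
RR = [a/(a+b)] / [c/(c+d)] = (1498/3202) / (544/2696) = 0.46783/0.20178 = 2.31852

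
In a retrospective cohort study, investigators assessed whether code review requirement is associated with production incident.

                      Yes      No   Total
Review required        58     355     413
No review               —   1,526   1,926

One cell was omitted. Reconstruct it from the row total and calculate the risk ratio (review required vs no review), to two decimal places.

0.68

The missing cell is in the unexposed row: 1926 − 1526 = 400.
So a = 58, b = 355, c = 400, d = 1526.
RR = [a/(a+b)] / [c/(c+d)] = (58/413) / (400/1926) = 0.14044/0.20768 = 0.67620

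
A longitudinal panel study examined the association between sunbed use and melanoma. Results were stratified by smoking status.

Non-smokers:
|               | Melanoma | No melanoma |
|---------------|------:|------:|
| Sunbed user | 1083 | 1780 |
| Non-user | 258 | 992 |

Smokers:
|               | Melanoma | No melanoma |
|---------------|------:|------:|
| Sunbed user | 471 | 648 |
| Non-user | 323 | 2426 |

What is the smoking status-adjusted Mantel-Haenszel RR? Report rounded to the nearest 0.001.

2.432

RR_MH = Σ(aᵢ·n₀ᵢ/nᵢ) / Σ(cᵢ·n₁ᵢ/nᵢ), with n₁ᵢ = aᵢ+bᵢ (exposed), n₀ᵢ = cᵢ+dᵢ (unexposed), nᵢ = n₁ᵢ+n₀ᵢ.
Stratum 1 (Non-smokers): n₁ = 2863, n₀ = 1250, n = 4113; a·n₀/n = 1083·1250/4113 = 329.1393; c·n₁/n = 258·2863/4113 = 179.5901
Stratum 2 (Smokers): n₁ = 1119, n₀ = 2749, n = 3868; a·n₀/n = 471·2749/3868 = 334.7412; c·n₁/n = 323·1119/3868 = 93.4429
RR_MH = (329.1393 + 334.7412) / (179.5901 + 93.4429) = 663.8805 / 273.0329 = 2.43150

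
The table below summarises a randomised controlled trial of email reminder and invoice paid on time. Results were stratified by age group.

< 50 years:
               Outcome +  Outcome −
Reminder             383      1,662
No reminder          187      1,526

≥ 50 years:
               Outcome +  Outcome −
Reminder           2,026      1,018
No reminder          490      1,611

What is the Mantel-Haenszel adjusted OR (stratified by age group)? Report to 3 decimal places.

4.397

OR_MH = Σ(aᵢdᵢ/nᵢ) / Σ(bᵢcᵢ/nᵢ), where nᵢ is the stratum total.
Stratum 1 (< 50 years): n = 3758; a·d/n = 383·1526/3758 = 155.5237; b·c/n = 1662·187/3758 = 82.7020
Stratum 2 (≥ 50 years): n = 5145; a·d/n = 2026·1611/5145 = 634.3802; b·c/n = 1018·490/5145 = 96.9524
OR_MH = (155.5237 + 634.3802) / (82.7020 + 96.9524) = 789.9039 / 179.6544 = 4.39680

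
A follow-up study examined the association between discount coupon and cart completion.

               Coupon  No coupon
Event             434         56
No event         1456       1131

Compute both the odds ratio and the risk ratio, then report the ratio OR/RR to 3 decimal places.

1.237

Reading the table with exposure as columns: a = 434 (Coupon, case), b = 1456 (Coupon, non-case), c = 56 (No coupon, case), d = 1131.
OR = (434·1131)/(1456·56) = 490854/81536 = 6.02009
Risk in exposed = 434/1890 = 0.22963; risk in unexposed = 56/1187 = 0.04718; RR = 4.86733
OR/RR = 6.02009 / 4.86733 = 1.23684
The outcome is not rare, so the OR lies further from 1 than the RR.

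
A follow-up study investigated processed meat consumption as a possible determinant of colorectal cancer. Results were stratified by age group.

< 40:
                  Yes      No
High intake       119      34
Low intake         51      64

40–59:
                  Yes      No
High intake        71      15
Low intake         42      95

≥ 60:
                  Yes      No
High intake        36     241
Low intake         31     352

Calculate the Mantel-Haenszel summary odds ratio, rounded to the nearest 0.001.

OR_MH = Σ(aᵢdᵢ/nᵢ) / Σ(bᵢcᵢ/nᵢ), where nᵢ is the stratum total.
Stratum 1 (< 40): n = 268; a·d/n = 119·64/268 = 28.4179; b·c/n = 34·51/268 = 6.4701
Stratum 2 (40–59): n = 223; a·d/n = 71·95/223 = 30.2466; b·c/n = 15·42/223 = 2.8251
Stratum 3 (≥ 60): n = 660; a·d/n = 36·352/660 = 19.2000; b·c/n = 241·31/660 = 11.3197
OR_MH = (28.4179 + 30.2466 + 19.2000) / (6.4701 + 2.8251 + 11.3197) = 77.8645 / 20.6150 = 3.77709

3.777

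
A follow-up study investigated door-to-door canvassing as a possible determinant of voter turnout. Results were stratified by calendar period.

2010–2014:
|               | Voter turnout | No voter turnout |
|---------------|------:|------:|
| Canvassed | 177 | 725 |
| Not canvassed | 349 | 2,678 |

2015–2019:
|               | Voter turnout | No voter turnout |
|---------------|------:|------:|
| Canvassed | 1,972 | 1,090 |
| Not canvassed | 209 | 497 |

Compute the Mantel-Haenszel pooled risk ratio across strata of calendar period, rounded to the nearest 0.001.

2.024

RR_MH = Σ(aᵢ·n₀ᵢ/nᵢ) / Σ(cᵢ·n₁ᵢ/nᵢ), with n₁ᵢ = aᵢ+bᵢ (exposed), n₀ᵢ = cᵢ+dᵢ (unexposed), nᵢ = n₁ᵢ+n₀ᵢ.
Stratum 1 (2010–2014): n₁ = 902, n₀ = 3027, n = 3929; a·n₀/n = 177·3027/3929 = 136.3652; c·n₁/n = 349·902/3929 = 80.1217
Stratum 2 (2015–2019): n₁ = 3062, n₀ = 706, n = 3768; a·n₀/n = 1972·706/3768 = 369.4883; c·n₁/n = 209·3062/3768 = 169.8402
RR_MH = (136.3652 + 369.4883) / (80.1217 + 169.8402) = 505.8536 / 249.9619 = 2.02372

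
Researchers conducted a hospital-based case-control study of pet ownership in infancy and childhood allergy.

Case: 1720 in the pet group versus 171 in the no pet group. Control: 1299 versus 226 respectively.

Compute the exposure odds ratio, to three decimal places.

From the description: a = 1720, b = 1299, c = 171, d = 226.
OR = (a·d)/(b·c) = (1720 × 226) / (1299 × 171) = 388720 / 222129 = 1.74997
The odds of childhood allergy are about 1.75 times as high in the pet group.

1.750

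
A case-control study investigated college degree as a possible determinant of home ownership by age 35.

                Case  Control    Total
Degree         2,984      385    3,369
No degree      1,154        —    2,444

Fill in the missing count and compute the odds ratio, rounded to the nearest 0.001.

The missing cell is in the unexposed row: 2444 − 1154 = 1290.
So a = 2984, b = 385, c = 1154, d = 1290.
OR = (a·d)/(b·c) = (2984 × 1290) / (385 × 1154) = 3849360 / 444290 = 8.66407

8.664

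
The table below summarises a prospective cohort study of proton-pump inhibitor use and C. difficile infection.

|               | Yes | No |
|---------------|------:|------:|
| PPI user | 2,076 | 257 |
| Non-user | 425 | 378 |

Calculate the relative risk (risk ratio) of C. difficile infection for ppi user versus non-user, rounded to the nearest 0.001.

Cells: a = 2076, b = 257, c = 425, d = 378.
Risk in exposed = 2076/2333 = 0.88984; risk in unexposed = 425/803 = 0.52927.
RR = 0.88984 / 0.52927 = 1.68128
The risk among the exposed is 1.68 times that among the unexposed.

1.681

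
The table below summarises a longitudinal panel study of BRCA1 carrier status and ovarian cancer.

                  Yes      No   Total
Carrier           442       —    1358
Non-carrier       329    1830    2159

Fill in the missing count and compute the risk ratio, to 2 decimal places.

The missing cell is in the exposed row: 1358 − 442 = 916.
So a = 442, b = 916, c = 329, d = 1830.
RR = [a/(a+b)] / [c/(c+d)] = (442/1358) / (329/2159) = 0.32548/0.15239 = 2.13589

2.14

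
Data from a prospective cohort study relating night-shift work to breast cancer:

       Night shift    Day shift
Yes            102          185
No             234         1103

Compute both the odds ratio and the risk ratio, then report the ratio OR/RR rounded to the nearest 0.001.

1.230

Reading the table with exposure as columns: a = 102 (Night shift, case), b = 234 (Night shift, non-case), c = 185 (Day shift, case), d = 1103.
OR = (102·1103)/(234·185) = 112506/43290 = 2.59889
Risk in exposed = 102/336 = 0.30357; risk in unexposed = 185/1288 = 0.14363; RR = 2.11351
OR/RR = 2.59889 / 2.11351 = 1.22965
The outcome is not rare, so the OR lies further from 1 than the RR.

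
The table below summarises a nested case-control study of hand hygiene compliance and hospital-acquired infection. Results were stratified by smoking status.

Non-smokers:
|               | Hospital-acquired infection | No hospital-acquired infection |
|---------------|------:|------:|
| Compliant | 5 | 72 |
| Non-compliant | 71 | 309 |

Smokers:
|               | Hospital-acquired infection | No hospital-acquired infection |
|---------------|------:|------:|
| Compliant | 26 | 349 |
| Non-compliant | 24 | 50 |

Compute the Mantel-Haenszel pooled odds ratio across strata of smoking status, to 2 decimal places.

OR_MH = Σ(aᵢdᵢ/nᵢ) / Σ(bᵢcᵢ/nᵢ), where nᵢ is the stratum total.
Stratum 1 (Non-smokers): n = 457; a·d/n = 5·309/457 = 3.3807; b·c/n = 72·71/457 = 11.1860
Stratum 2 (Smokers): n = 449; a·d/n = 26·50/449 = 2.8953; b·c/n = 349·24/449 = 18.6548
OR_MH = (3.3807 + 2.8953) / (11.1860 + 18.6548) = 6.2761 / 29.8408 = 0.21032

0.21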